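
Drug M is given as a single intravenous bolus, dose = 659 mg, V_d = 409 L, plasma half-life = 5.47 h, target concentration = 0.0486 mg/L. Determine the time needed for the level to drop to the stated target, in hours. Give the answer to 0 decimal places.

28 h

C₀ = Dose / Vd = 659.0 / 409 = 1.611 mg/L
k = ln2 / t½ = 0.693147 / 5.47 = 0.1267 h⁻¹
t = ln(C₀ / C) / k = ln(1.611 / 0.0486) / 0.1267
  = ln(33.15) / 0.1267 = 3.501 / 0.1267 = 27.63 h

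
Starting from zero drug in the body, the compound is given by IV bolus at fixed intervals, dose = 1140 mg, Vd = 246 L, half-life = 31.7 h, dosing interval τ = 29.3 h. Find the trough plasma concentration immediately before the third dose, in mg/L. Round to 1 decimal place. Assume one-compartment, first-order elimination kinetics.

C₀ per dose = Dose / Vd = 1140 / 246 = 4.634 mg/L
k = ln2 / t½ = 0.693147 / 31.7 = 0.02187 h⁻¹
Fraction remaining after one interval: r = e^(−kτ) = e^(−0.02187 × 29.3) = 0.5269
Before dose 3, 2 doses have been given (aged 1τ, 2τ).
C_trough = C₀ × (r + r²) = 4.634 × (0.5269 + 0.2776) = 3.728 mg/L

3.7 mg/L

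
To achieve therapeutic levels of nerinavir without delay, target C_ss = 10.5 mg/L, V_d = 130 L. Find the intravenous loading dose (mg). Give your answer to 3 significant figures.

LD = Css × Vd = 10.5 × 130 = 1365 mg

1370 mg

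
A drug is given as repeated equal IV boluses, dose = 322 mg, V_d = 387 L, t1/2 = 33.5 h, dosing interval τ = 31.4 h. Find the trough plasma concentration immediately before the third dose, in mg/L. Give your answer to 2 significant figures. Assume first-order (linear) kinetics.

0.66 mg/L

C₀ per dose = Dose / Vd = 322 / 387 = 0.8320 mg/L
k = ln2 / t½ = 0.693147 / 33.5 = 0.02069 h⁻¹
Fraction remaining after one interval: r = e^(−kτ) = e^(−0.02069 × 31.4) = 0.5222
Before dose 3, 2 doses have been given (aged 1τ, 2τ).
C_trough = C₀ × (r + r²) = 0.8320 × (0.5222 + 0.2727) = 0.6614 mg/L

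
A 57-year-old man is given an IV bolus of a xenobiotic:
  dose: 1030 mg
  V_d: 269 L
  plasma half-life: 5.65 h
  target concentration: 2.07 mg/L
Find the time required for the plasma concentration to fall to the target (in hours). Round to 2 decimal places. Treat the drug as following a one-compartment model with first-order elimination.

C₀ = Dose / Vd = 1030 / 269 = 3.829 mg/L
k = ln2 / t½ = 0.693147 / 5.65 = 0.1227 h⁻¹
t = ln(C₀ / C) / k = ln(3.829 / 2.07) / 0.1227
  = ln(1.850) / 0.1227 = 0.6152 / 0.1227 = 5.014 h

5.01 h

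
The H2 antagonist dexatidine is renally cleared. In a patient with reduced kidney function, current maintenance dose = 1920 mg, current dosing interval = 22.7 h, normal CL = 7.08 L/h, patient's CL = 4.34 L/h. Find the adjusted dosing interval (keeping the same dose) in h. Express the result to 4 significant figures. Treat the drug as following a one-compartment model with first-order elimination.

37.03 h

To keep the same average steady-state level, dosing rate must scale with clearance.
CL ratio = 4.34 / 7.08 = 0.6130
New interval (same dose) = 22.7 / 0.6130 = 37.03 h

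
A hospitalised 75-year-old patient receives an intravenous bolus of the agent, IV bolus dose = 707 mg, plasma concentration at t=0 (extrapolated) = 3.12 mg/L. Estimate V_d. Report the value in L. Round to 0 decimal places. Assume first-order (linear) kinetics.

Vd = Dose / C₀ = 707.0 / 3.12 = 226.6 L

227 L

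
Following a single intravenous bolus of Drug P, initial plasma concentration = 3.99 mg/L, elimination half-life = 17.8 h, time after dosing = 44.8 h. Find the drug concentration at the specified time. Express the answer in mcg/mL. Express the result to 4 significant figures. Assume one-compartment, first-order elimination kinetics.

k = ln2 / t½ = 0.693147 / 17.8 = 0.03894 h⁻¹
C = C₀ · e^(−k·t) = 3.990 × e^(−0.03894 × 44.8)
  = 3.990 × 0.1747 = 0.6971 mg/L
(0.6971 mg/L = 0.6971 mcg/mL)

0.6971 mcg/mL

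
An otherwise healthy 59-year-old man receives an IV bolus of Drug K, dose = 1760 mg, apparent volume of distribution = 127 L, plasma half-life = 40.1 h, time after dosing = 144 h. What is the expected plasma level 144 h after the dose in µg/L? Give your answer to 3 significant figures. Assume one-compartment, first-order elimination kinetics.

C₀ = Dose / Vd = 1760 / 127 = 13.86 mg/L
k = ln2 / t½ = 0.693147 / 40.1 = 0.01729 h⁻¹
C = C₀ · e^(−k·t) = 13.86 × e^(−0.01729 × 144)
  = 13.86 × 0.08293 = 1.149 mg/L
Convert: 1.149 mg/L × 1000 = 1149 µg/L

1150 µg/L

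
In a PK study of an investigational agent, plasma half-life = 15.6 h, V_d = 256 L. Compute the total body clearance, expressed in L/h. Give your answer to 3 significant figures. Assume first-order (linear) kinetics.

11.4 L/h

k = ln2 / t½ = 0.693147 / 15.6 = 0.04443 h⁻¹
CL = k × Vd = 0.04443 × 256 = 11.37 L/h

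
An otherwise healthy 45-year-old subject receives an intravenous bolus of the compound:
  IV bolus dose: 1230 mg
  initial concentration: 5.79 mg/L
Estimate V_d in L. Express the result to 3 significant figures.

212 L

Vd = Dose / C₀ = 1230 / 5.79 = 212.4 L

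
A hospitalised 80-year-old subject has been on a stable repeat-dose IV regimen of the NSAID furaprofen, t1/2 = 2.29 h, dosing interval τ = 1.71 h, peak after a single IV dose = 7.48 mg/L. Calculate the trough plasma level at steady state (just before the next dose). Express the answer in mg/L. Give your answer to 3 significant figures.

11.0 mg/L

k = ln2 / t½ = 0.693147 / 2.29 = 0.3027 h⁻¹
e^(−kτ) = e^(−0.3027 × 1.71) = 0.5959
Accumulation ratio R = 1 / (1 − e^(−kτ)) = 1 / (1 − 0.5959) = 2.475
Steady-state trough = C₀ × R × e^(−kτ) = 7.48 × 2.475 × 0.5959 = 11.03 mg/L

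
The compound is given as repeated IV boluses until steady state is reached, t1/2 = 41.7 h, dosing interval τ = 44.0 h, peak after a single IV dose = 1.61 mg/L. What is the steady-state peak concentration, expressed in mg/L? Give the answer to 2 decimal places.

3.10 mg/L

k = ln2 / t½ = 0.693147 / 41.7 = 0.01662 h⁻¹
e^(−kτ) = e^(−0.01662 × 44.0) = 0.4813
Accumulation ratio R = 1 / (1 − e^(−kτ)) = 1 / (1 − 0.4813) = 1.928
Steady-state peak = C₀ × R = 1.61 × 1.928 = 3.104 mg/L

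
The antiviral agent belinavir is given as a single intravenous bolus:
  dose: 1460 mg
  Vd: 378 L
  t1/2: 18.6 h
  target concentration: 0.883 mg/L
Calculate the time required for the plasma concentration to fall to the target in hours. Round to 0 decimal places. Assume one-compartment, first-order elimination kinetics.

40 h

C₀ = Dose / Vd = 1460 / 378 = 3.862 mg/L
k = ln2 / t½ = 0.693147 / 18.6 = 0.03727 h⁻¹
t = ln(C₀ / C) / k = ln(3.862 / 0.883) / 0.03727
  = ln(4.374) / 0.03727 = 1.476 / 0.03727 = 39.60 h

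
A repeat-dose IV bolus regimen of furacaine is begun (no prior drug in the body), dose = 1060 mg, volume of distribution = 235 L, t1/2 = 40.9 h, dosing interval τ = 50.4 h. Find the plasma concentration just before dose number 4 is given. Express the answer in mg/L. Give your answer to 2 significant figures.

C₀ per dose = Dose / Vd = 1060 / 235 = 4.511 mg/L
k = ln2 / t½ = 0.693147 / 40.9 = 0.01695 h⁻¹
Fraction remaining after one interval: r = e^(−kτ) = e^(−0.01695 × 50.4) = 0.4256
Before dose 4, 3 doses have been given (aged 1τ, 2τ, 3τ).
C_trough = C₀ × (r + r² + … + r^3) = C₀ × r(1−r^3)/(1−r)
        = 4.511 × 0.4256 × (1 − 0.07709) / (1 − 0.4256) = 3.085 mg/L

3.1 mg/L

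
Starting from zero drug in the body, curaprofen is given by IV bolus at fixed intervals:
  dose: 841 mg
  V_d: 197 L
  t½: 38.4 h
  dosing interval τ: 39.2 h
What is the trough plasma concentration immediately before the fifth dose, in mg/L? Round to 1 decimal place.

C₀ per dose = Dose / Vd = 841 / 197 = 4.269 mg/L
k = ln2 / t½ = 0.693147 / 38.4 = 0.01805 h⁻¹
Fraction remaining after one interval: r = e^(−kτ) = e^(−0.01805 × 39.2) = 0.4928
Before dose 5, 4 doses have been given (aged 1τ, 2τ, 3τ, 4τ).
C_trough = C₀ × (r + r² + … + r^4) = C₀ × r(1−r^4)/(1−r)
        = 4.269 × 0.4928 × (1 − 0.05898) / (1 − 0.4928) = 3.903 mg/L

3.9 mg/L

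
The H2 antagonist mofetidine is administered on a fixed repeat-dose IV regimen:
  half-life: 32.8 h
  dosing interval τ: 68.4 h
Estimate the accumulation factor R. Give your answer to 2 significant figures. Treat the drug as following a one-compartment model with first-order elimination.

1.3

k = ln2 / t½ = 0.693147 / 32.8 = 0.02113 h⁻¹
e^(−kτ) = e^(−0.02113 × 68.4) = 0.2357
Accumulation ratio R = 1 / (1 − e^(−kτ)) = 1 / (1 − 0.2357) = 1.308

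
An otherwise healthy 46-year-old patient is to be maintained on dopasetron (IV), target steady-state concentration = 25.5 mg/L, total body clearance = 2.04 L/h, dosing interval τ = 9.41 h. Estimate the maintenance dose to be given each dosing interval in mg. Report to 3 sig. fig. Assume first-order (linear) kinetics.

At steady state, Dose/τ = Css × CL.
Dose = Css × CL × τ = 25.5 × 2.040 × 9.41 = 489.5 mg

490 mg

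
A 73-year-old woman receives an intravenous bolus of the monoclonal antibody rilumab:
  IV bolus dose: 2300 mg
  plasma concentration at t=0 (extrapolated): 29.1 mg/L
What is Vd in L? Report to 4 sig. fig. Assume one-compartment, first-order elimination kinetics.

79.04 L

Vd = Dose / C₀ = 2300 / 29.1 = 79.04 L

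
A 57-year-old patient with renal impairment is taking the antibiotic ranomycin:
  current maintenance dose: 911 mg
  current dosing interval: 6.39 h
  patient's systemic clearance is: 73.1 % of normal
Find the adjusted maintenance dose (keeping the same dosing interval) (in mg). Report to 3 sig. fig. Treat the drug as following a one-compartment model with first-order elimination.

666 mg

To keep the same average steady-state level, dosing rate must scale with clearance.
CL ratio = 73.1 / 100 = 0.7310
New dose (same interval) = 911 × 0.7310 = 665.9 mg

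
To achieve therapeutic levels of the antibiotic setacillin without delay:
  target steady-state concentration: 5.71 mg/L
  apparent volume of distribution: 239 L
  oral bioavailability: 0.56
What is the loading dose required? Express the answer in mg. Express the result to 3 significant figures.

LD = Css × Vd / F = 5.71 × 239 / 0.56 = 2437 mg

2440 mg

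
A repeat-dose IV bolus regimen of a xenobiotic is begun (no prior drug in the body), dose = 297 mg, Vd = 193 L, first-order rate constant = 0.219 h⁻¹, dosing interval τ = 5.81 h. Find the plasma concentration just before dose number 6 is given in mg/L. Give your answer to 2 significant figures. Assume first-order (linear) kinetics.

C₀ per dose = Dose / Vd = 297 / 193 = 1.539 mg/L
Fraction remaining after one interval: r = e^(−kτ) = e^(−0.2190 × 5.81) = 0.2802
Before dose 6, 5 doses have been given (aged 1τ, 2τ, 3τ, 4τ, 5τ).
C_trough = C₀ × (r + r² + … + r^5) = C₀ × r(1−r^5)/(1−r)
        = 1.539 × 0.2802 × (1 − 0.001727) / (1 − 0.2802) = 0.5981 mg/L

0.60 mg/L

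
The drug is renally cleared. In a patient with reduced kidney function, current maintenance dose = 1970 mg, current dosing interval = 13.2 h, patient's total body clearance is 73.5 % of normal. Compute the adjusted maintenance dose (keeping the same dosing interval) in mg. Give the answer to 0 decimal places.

1448 mg

To keep the same average steady-state level, dosing rate must scale with clearance.
CL ratio = 73.5 / 100 = 0.7350
New dose (same interval) = 1970 × 0.7350 = 1448 mg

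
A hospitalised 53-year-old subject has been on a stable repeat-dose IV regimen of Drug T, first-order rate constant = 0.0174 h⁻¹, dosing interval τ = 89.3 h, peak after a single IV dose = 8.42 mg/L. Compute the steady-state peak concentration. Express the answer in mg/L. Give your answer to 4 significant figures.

10.68 mg/L

e^(−kτ) = e^(−0.01740 × 89.3) = 0.2114
Accumulation ratio R = 1 / (1 − e^(−kτ)) = 1 / (1 − 0.2114) = 1.268
Steady-state peak = C₀ × R = 8.42 × 1.268 = 10.68 mg/L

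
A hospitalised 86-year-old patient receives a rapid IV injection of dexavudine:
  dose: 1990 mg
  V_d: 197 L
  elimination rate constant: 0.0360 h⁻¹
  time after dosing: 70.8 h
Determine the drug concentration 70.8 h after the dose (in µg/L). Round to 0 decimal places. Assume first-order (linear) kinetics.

790 µg/L

C₀ = Dose / Vd = 1990 / 197 = 10.10 mg/L
C = C₀ · e^(−k·t) = 10.10 × e^(−0.03600 × 70.8)
  = 10.10 × 0.07818 = 0.7896 mg/L
Convert: 0.7896 mg/L × 1000 = 789.6 µg/L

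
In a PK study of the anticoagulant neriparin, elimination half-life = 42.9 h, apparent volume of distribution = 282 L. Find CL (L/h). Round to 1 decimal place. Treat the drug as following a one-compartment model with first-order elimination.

k = ln2 / t½ = 0.693147 / 42.9 = 0.01616 h⁻¹
CL = k × Vd = 0.01616 × 282 = 4.557 L/h

4.6 L/h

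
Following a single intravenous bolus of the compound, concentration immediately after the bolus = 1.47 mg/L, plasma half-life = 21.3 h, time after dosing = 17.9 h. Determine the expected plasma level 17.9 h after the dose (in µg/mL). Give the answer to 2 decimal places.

0.82 µg/mL

k = ln2 / t½ = 0.693147 / 21.3 = 0.03254 h⁻¹
C = C₀ · e^(−k·t) = 1.470 × e^(−0.03254 × 17.9)
  = 1.470 × 0.5585 = 0.8210 mg/L
(0.8210 mg/L = 0.8210 µg/mL)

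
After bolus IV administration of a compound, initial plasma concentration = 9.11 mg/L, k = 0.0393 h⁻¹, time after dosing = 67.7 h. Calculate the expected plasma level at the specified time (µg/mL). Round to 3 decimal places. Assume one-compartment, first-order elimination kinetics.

0.637 µg/mL

C = C₀ · e^(−k·t) = 9.110 × e^(−0.03930 × 67.7)
  = 9.110 × 0.06991 = 0.6369 mg/L
(0.6369 mg/L = 0.6369 µg/mL)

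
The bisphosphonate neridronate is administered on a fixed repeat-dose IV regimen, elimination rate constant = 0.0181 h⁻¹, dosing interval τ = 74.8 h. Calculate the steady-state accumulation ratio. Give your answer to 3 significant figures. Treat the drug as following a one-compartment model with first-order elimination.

e^(−kτ) = e^(−0.01810 × 74.8) = 0.2582
Accumulation ratio R = 1 / (1 − e^(−kτ)) = 1 / (1 − 0.2582) = 1.348

1.35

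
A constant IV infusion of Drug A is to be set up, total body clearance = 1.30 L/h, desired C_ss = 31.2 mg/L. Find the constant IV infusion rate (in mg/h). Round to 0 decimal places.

41 mg/h

At steady state, infusion rate R₀ = Css × CL = 31.2 × 1.300 = 40.56 mg/h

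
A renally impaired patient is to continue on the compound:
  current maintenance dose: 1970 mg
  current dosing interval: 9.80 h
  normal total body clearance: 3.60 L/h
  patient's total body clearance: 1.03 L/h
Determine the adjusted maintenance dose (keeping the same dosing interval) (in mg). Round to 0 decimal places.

564 mg

To keep the same average steady-state level, dosing rate must scale with clearance.
CL ratio = 1.03 / 3.60 = 0.2861
New dose (same interval) = 1970 × 0.2861 = 563.6 mg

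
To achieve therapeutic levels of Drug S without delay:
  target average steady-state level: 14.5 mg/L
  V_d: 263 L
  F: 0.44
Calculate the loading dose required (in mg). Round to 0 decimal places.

8667 mg

LD = Css × Vd / F = 14.5 × 263 / 0.44 = 8667 mg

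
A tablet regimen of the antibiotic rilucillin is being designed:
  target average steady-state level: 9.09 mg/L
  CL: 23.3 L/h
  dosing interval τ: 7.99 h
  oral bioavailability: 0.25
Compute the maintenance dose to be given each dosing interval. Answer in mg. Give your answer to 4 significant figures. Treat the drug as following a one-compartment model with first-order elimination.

At steady state, F × (Dose/τ) = Css × CL.
Dose = Css × CL × τ / F = 9.09 × 23.30 × 7.99 / 0.25 = 6769 mg

6769 mg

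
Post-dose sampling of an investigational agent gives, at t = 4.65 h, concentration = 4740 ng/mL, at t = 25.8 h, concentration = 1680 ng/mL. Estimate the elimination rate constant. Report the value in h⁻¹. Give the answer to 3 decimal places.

k = ln(C₁/C₂) / (t₂ − t₁) = ln(4740/1680) / (25.8 − 4.65)
  = 1.037 / 21.15 = 0.04903 h⁻¹

0.049 h⁻¹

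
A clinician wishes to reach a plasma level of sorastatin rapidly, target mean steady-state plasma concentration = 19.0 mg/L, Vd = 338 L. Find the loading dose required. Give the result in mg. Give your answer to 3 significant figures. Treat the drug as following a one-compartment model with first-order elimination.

6420 mg

LD = Css × Vd = 19.0 × 338 = 6422 mg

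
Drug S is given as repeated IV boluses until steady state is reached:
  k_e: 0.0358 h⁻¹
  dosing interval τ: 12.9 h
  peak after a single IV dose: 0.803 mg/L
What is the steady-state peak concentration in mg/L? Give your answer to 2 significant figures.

e^(−kτ) = e^(−0.03580 × 12.9) = 0.6301
Accumulation ratio R = 1 / (1 − e^(−kτ)) = 1 / (1 − 0.6301) = 2.703
Steady-state peak = C₀ × R = 0.803 × 2.703 = 2.171 mg/L

2.2 mg/L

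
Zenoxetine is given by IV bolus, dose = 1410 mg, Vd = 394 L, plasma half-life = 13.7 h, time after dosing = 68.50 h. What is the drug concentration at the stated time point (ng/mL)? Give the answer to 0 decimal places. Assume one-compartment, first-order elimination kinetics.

C₀ = Dose / Vd = 1410 / 394 = 3.579 mg/L
k = ln2 / t½ = 0.693147 / 13.7 = 0.05059 h⁻¹
t / t½ = 68.50 / 13.7 = 5 half-lives
C = C₀ × (1/2)^5 = 3.579 × 0.03125 = 0.1118 mg/L
Convert: 0.1118 mg/L × 1000 = 111.8 ng/mL

112 ng/mL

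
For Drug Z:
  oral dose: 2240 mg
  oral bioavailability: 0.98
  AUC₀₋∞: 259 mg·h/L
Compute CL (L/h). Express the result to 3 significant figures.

CL = F·Dose / AUC = 0.98 × 2240 / 259 = 8.476 L/h

8.48 L/h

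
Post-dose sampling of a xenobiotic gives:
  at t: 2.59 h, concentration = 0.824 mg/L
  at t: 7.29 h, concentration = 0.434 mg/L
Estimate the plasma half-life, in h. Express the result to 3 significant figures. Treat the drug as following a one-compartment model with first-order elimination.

5.08 h

k = ln(C₁/C₂) / (t₂ − t₁) = ln(0.824/0.434) / (7.29 − 2.59)
  = 0.6411 / 4.700 = 0.1364 h⁻¹
t½ = ln2 / k = 0.693147 / 0.1364 = 5.082 h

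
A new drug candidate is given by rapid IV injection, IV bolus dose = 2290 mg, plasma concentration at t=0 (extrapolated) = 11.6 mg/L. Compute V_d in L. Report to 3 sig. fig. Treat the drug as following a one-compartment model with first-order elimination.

Vd = Dose / C₀ = 2290 / 11.6 = 197.4 L

197 L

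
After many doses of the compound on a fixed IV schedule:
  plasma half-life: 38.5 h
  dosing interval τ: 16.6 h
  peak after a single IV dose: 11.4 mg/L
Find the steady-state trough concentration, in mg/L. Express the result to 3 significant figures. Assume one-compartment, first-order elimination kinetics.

k = ln2 / t½ = 0.693147 / 38.5 = 0.01800 h⁻¹
e^(−kτ) = e^(−0.01800 × 16.6) = 0.7417
Accumulation ratio R = 1 / (1 − e^(−kτ)) = 1 / (1 − 0.7417) = 3.871
Steady-state trough = C₀ × R × e^(−kτ) = 11.4 × 3.871 × 0.7417 = 32.73 mg/L

32.7 mg/L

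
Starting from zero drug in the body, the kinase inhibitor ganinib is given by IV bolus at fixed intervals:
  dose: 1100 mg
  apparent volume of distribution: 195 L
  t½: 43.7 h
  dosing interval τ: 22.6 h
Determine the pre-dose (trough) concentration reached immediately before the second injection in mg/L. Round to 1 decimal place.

C₀ per dose = Dose / Vd = 1100 / 195 = 5.641 mg/L
k = ln2 / t½ = 0.693147 / 43.7 = 0.01586 h⁻¹
Fraction remaining after one interval: r = e^(−kτ) = e^(−0.01586 × 22.6) = 0.6988
Before dose 2, 1 dose has been given (aged 1τ).
C_trough = C₀ × r = 5.641 × 0.6988 = 3.942 mg/L

3.9 mg/L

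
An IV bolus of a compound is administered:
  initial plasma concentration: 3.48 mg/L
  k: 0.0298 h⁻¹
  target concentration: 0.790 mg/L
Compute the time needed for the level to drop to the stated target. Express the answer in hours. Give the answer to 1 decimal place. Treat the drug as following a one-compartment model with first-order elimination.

49.8 h

t = ln(C₀ / C) / k = ln(3.480 / 0.790) / 0.02980
  = ln(4.405) / 0.02980 = 1.483 / 0.02980 = 49.77 h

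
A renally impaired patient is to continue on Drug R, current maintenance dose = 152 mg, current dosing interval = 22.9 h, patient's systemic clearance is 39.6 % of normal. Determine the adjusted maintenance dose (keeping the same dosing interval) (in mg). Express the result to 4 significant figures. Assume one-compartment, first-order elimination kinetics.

60.19 mg

To keep the same average steady-state level, dosing rate must scale with clearance.
CL ratio = 39.6 / 100 = 0.3960
New dose (same interval) = 152 × 0.3960 = 60.19 mg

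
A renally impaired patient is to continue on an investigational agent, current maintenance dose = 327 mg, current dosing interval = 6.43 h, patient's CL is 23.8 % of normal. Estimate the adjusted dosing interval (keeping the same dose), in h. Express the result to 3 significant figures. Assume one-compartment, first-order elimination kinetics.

To keep the same average steady-state level, dosing rate must scale with clearance.
CL ratio = 23.8 / 100 = 0.2380
New interval (same dose) = 6.43 / 0.2380 = 27.02 h

27.0 h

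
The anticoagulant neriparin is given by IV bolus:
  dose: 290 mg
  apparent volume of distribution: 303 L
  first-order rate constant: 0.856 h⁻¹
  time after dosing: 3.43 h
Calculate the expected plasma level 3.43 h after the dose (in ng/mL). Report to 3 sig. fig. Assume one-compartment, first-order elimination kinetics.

C₀ = Dose / Vd = 290.0 / 303 = 0.9571 mg/L
C = C₀ · e^(−k·t) = 0.9571 × e^(−0.8560 × 3.43)
  = 0.9571 × 0.05307 = 0.05079 mg/L
Convert: 0.05079 mg/L × 1000 = 50.79 ng/mL

50.8 ng/mL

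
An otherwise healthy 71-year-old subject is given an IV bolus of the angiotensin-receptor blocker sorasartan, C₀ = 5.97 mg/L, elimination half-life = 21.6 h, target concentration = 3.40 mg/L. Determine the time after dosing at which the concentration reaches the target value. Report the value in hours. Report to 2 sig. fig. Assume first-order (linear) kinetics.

18 h

k = ln2 / t½ = 0.693147 / 21.6 = 0.03209 h⁻¹
t = ln(C₀ / C) / k = ln(5.970 / 3.40) / 0.03209
  = ln(1.756) / 0.03209 = 0.5630 / 0.03209 = 17.54 h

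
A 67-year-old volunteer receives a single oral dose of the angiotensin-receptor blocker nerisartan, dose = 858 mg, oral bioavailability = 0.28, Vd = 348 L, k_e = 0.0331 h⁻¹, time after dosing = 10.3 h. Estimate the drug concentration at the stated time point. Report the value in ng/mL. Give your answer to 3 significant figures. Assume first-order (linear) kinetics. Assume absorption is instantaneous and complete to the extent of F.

Amount reaching circulation = F × Dose = 0.28 × 858.0 = 240.2 mg
C₀ = F·Dose / Vd = 240.2 / 348 = 0.6902 mg/L
C = C₀ · e^(−k·t) = 0.6902 × e^(−0.03310 × 10.3)
  = 0.6902 × 0.7111 = 0.4908 mg/L
Convert: 0.4908 mg/L × 1000 = 490.8 ng/mL

491 ng/mL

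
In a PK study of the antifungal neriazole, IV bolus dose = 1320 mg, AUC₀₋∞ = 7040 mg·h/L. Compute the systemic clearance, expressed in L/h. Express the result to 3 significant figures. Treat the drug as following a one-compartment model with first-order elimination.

CL = Dose / AUC = 1320 / 7040 = 0.1875 L/h

0.188 L/h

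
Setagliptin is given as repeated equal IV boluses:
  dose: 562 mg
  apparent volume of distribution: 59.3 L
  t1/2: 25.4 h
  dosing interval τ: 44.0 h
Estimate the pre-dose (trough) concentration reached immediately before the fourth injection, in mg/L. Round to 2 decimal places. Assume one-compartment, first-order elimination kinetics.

3.97 mg/L

C₀ per dose = Dose / Vd = 562 / 59.3 = 9.477 mg/L
k = ln2 / t½ = 0.693147 / 25.4 = 0.02729 h⁻¹
Fraction remaining after one interval: r = e^(−kτ) = e^(−0.02729 × 44.0) = 0.3010
Before dose 4, 3 doses have been given (aged 1τ, 2τ, 3τ).
C_trough = C₀ × (r + r² + … + r^3) = C₀ × r(1−r^3)/(1−r)
        = 9.477 × 0.3010 × (1 − 0.02727) / (1 − 0.3010) = 3.970 mg/L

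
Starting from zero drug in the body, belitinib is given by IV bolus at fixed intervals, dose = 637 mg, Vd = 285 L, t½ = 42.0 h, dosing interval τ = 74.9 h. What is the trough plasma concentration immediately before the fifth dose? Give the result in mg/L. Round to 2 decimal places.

C₀ per dose = Dose / Vd = 637 / 285 = 2.235 mg/L
k = ln2 / t½ = 0.693147 / 42.0 = 0.01650 h⁻¹
Fraction remaining after one interval: r = e^(−kτ) = e^(−0.01650 × 74.9) = 0.2906
Before dose 5, 4 doses have been given (aged 1τ, 2τ, 3τ, 4τ).
C_trough = C₀ × (r + r² + … + r^4) = C₀ × r(1−r^4)/(1−r)
        = 2.235 × 0.2906 × (1 − 0.007132) / (1 − 0.2906) = 0.9090 mg/L

0.91 mg/L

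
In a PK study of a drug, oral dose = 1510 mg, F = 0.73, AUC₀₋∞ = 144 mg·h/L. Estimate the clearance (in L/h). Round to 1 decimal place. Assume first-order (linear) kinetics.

CL = F·Dose / AUC = 0.73 × 1510 / 144 = 7.655 L/h

7.7 L/h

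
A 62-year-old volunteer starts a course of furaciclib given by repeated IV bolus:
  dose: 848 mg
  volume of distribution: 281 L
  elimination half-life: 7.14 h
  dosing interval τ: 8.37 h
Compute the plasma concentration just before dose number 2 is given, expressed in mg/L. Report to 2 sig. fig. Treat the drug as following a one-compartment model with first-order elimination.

C₀ per dose = Dose / Vd = 848 / 281 = 3.018 mg/L
k = ln2 / t½ = 0.693147 / 7.14 = 0.09708 h⁻¹
Fraction remaining after one interval: r = e^(−kτ) = e^(−0.09708 × 8.37) = 0.4437
Before dose 2, 1 dose has been given (aged 1τ).
C_trough = C₀ × r = 3.018 × 0.4437 = 1.339 mg/L

1.3 mg/L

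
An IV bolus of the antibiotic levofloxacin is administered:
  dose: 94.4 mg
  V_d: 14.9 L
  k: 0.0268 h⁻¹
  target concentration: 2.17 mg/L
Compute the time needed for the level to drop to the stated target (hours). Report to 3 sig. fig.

C₀ = Dose / Vd = 94.40 / 14.9 = 6.336 mg/L
t = ln(C₀ / C) / k = ln(6.336 / 2.17) / 0.02680
  = ln(2.920) / 0.02680 = 1.072 / 0.02680 = 40.00 h

40.0 h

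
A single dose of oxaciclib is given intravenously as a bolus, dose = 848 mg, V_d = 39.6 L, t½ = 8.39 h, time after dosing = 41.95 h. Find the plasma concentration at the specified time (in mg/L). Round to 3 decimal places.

C₀ = Dose / Vd = 848.0 / 39.6 = 21.41 mg/L
k = ln2 / t½ = 0.693147 / 8.39 = 0.08262 h⁻¹
t / t½ = 41.95 / 8.39 = 5 half-lives
C = C₀ × (1/2)^5 = 21.41 × 0.03125 = 0.6691 mg/L

0.669 mg/L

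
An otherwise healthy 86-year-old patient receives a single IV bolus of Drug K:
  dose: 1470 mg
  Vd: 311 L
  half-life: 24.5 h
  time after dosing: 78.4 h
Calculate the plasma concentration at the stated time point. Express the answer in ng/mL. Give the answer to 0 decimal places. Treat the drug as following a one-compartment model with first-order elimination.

C₀ = Dose / Vd = 1470 / 311 = 4.727 mg/L
k = ln2 / t½ = 0.693147 / 24.5 = 0.02829 h⁻¹
C = C₀ · e^(−k·t) = 4.727 × e^(−0.02829 × 78.4)
  = 4.727 × 0.1088 = 0.5143 mg/L
Convert: 0.5143 mg/L × 1000 = 514.3 ng/mL

514 ng/mL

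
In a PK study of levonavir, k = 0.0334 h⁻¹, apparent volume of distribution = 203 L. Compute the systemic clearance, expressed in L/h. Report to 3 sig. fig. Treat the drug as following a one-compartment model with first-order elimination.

6.78 L/h

CL = k × Vd = 0.0334 × 203 = 6.780 L/h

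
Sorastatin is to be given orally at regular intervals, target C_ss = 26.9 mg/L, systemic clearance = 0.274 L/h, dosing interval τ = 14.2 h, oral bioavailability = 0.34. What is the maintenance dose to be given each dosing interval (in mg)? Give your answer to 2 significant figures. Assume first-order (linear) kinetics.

310 mg

At steady state, F × (Dose/τ) = Css × CL.
Dose = Css × CL × τ / F = 26.9 × 0.2740 × 14.2 / 0.34 = 307.8 mg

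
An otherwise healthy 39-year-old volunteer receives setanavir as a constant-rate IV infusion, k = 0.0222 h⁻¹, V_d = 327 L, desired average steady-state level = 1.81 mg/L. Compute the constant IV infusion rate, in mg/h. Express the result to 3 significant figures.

CL = k × Vd = 0.02220 × 327 = 7.259 L/h
At steady state, infusion rate R₀ = Css × CL = 1.81 × 7.259 = 13.14 mg/h

13.1 mg/h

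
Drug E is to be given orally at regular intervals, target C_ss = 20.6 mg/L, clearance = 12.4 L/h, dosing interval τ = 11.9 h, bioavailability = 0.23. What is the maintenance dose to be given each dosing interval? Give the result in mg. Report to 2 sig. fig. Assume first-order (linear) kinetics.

13000 mg

At steady state, F × (Dose/τ) = Css × CL.
Dose = Css × CL × τ / F = 20.6 × 12.40 × 11.9 / 0.23 = 13220 mg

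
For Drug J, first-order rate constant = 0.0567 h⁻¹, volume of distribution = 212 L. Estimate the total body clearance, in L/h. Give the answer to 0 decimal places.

CL = k × Vd = 0.0567 × 212 = 12.02 L/h

12 L/h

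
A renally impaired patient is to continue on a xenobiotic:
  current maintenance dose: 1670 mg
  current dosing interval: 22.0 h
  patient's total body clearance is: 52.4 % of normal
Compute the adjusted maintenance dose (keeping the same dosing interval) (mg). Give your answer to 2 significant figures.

To keep the same average steady-state level, dosing rate must scale with clearance.
CL ratio = 52.4 / 100 = 0.5240
New dose (same interval) = 1670 × 0.5240 = 875.1 mg

880 mg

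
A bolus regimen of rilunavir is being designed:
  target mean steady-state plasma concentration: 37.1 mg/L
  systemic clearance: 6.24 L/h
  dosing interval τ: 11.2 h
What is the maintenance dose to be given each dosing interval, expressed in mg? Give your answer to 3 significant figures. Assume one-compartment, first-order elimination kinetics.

2590 mg

At steady state, Dose/τ = Css × CL.
Dose = Css × CL × τ = 37.1 × 6.240 × 11.2 = 2593 mg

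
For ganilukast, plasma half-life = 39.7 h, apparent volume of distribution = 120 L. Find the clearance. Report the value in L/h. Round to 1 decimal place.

k = ln2 / t½ = 0.693147 / 39.7 = 0.01746 h⁻¹
CL = k × Vd = 0.01746 × 120 = 2.095 L/h

2.1 L/h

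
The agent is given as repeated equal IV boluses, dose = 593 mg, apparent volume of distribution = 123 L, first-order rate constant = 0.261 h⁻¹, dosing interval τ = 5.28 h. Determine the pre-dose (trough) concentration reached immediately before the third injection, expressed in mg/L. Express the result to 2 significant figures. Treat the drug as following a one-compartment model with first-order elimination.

C₀ per dose = Dose / Vd = 593 / 123 = 4.821 mg/L
Fraction remaining after one interval: r = e^(−kτ) = e^(−0.2610 × 5.28) = 0.2521
Before dose 3, 2 doses have been given (aged 1τ, 2τ).
C_trough = C₀ × (r + r²) = 4.821 × (0.2521 + 0.06355) = 1.522 mg/L

1.5 mg/L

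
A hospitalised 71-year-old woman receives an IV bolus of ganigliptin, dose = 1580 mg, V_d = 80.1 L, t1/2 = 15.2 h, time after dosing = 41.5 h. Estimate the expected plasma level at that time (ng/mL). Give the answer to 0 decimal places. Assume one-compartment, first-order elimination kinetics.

2973 ng/mL

C₀ = Dose / Vd = 1580 / 80.1 = 19.73 mg/L
k = ln2 / t½ = 0.693147 / 15.2 = 0.04560 h⁻¹
C = C₀ · e^(−k·t) = 19.73 × e^(−0.04560 × 41.5)
  = 19.73 × 0.1507 = 2.973 mg/L
Convert: 2.973 mg/L × 1000 = 2973 ng/mL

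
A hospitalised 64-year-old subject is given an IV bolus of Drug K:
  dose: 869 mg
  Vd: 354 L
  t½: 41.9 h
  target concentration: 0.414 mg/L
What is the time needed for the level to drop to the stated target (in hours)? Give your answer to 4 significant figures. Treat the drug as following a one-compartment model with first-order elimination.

107.6 h

C₀ = Dose / Vd = 869.0 / 354 = 2.455 mg/L
k = ln2 / t½ = 0.693147 / 41.9 = 0.01654 h⁻¹
t = ln(C₀ / C) / k = ln(2.455 / 0.414) / 0.01654
  = ln(5.930) / 0.01654 = 1.780 / 0.01654 = 107.6 h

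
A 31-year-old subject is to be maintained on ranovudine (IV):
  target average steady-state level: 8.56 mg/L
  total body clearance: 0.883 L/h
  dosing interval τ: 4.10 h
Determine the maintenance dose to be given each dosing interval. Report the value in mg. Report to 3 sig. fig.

31.0 mg

At steady state, Dose/τ = Css × CL.
Dose = Css × CL × τ = 8.56 × 0.8830 × 4.10 = 30.99 mg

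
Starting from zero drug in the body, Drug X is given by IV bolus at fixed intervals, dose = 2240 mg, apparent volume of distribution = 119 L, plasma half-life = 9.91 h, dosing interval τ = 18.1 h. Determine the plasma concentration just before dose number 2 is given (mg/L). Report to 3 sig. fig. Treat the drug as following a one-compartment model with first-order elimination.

5.31 mg/L

C₀ per dose = Dose / Vd = 2240 / 119 = 18.82 mg/L
k = ln2 / t½ = 0.693147 / 9.91 = 0.06994 h⁻¹
Fraction remaining after one interval: r = e^(−kτ) = e^(−0.06994 × 18.1) = 0.2820
Before dose 2, 1 dose has been given (aged 1τ).
C_trough = C₀ × r = 18.82 × 0.2820 = 5.307 mg/L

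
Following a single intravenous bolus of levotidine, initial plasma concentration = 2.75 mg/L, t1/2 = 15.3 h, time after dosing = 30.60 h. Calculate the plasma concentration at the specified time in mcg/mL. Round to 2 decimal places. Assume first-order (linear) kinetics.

0.69 mcg/mL

k = ln2 / t½ = 0.693147 / 15.3 = 0.04530 h⁻¹
t / t½ = 30.60 / 15.3 = 2 half-lives
C = C₀ × (1/2)^2 = 2.750 × 0.2500 = 0.6875 mg/L
(0.6875 mg/L = 0.6875 mcg/mL)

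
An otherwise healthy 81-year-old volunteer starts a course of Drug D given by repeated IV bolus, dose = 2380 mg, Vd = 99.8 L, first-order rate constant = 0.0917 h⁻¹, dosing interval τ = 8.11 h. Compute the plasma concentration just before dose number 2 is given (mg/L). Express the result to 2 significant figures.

11 mg/L

C₀ per dose = Dose / Vd = 2380 / 99.8 = 23.85 mg/L
Fraction remaining after one interval: r = e^(−kτ) = e^(−0.09170 × 8.11) = 0.4754
Before dose 2, 1 dose has been given (aged 1τ).
C_trough = C₀ × r = 23.85 × 0.4754 = 11.34 mg/L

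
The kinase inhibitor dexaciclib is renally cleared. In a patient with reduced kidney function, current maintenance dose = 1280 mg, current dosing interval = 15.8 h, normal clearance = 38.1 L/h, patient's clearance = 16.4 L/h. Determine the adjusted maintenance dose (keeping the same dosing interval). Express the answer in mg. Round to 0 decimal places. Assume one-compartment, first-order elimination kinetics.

551 mg

To keep the same average steady-state level, dosing rate must scale with clearance.
CL ratio = 16.4 / 38.1 = 0.4304
New dose (same interval) = 1280 × 0.4304 = 550.9 mg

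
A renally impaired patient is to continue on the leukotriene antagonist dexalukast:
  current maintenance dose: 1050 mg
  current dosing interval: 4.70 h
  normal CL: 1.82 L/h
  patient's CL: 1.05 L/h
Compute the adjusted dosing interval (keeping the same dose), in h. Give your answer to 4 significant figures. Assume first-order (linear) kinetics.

To keep the same average steady-state level, dosing rate must scale with clearance.
CL ratio = 1.05 / 1.82 = 0.5769
New interval (same dose) = 4.70 / 0.5769 = 8.147 h

8.147 h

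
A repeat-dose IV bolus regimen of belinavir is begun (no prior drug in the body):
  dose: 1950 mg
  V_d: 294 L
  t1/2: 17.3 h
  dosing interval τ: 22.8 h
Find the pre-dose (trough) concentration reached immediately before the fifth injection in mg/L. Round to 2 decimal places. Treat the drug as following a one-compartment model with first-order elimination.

C₀ per dose = Dose / Vd = 1950 / 294 = 6.633 mg/L
k = ln2 / t½ = 0.693147 / 17.3 = 0.04007 h⁻¹
Fraction remaining after one interval: r = e^(−kτ) = e^(−0.04007 × 22.8) = 0.4011
Before dose 5, 4 doses have been given (aged 1τ, 2τ, 3τ, 4τ).
C_trough = C₀ × (r + r² + … + r^4) = C₀ × r(1−r^4)/(1−r)
        = 6.633 × 0.4011 × (1 − 0.02588) / (1 − 0.4011) = 4.327 mg/L

4.33 mg/L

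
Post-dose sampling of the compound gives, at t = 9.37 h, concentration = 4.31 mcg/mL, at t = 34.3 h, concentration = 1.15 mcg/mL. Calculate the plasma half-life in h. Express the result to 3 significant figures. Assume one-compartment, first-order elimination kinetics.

k = ln(C₁/C₂) / (t₂ − t₁) = ln(4.31/1.15) / (34.3 − 9.37)
  = 1.321 / 24.93 = 0.05299 h⁻¹
t½ = ln2 / k = 0.693147 / 0.05299 = 13.08 h

13.1 h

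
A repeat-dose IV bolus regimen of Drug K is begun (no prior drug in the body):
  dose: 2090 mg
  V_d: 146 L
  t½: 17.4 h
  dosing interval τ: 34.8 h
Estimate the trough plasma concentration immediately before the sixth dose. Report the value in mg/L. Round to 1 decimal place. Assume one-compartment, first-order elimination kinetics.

4.8 mg/L

C₀ per dose = Dose / Vd = 2090 / 146 = 14.32 mg/L
k = ln2 / t½ = 0.693147 / 17.4 = 0.03984 h⁻¹
Fraction remaining after one interval: r = e^(−kτ) = e^(−0.03984 × 34.8) = 0.2500
Before dose 6, 5 doses have been given (aged 1τ, 2τ, 3τ, 4τ, 5τ).
C_trough = C₀ × (r + r² + … + r^5) = C₀ × r(1−r^5)/(1−r)
        = 14.32 × 0.2500 × (1 − 0.0009766) / (1 − 0.2500) = 4.769 mg/L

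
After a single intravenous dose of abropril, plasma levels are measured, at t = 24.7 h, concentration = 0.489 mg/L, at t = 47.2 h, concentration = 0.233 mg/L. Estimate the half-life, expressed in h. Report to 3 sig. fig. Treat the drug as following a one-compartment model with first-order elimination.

k = ln(C₁/C₂) / (t₂ − t₁) = ln(0.489/0.233) / (47.2 − 24.7)
  = 0.7413 / 22.50 = 0.03295 h⁻¹
t½ = ln2 / k = 0.693147 / 0.03295 = 21.04 h

21.0 h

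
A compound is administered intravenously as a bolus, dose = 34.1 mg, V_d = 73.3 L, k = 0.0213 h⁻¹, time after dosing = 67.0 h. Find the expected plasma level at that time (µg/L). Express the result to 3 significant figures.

C₀ = Dose / Vd = 34.10 / 73.3 = 0.4652 mg/L
C = C₀ · e^(−k·t) = 0.4652 × e^(−0.02130 × 67.0)
  = 0.4652 × 0.2400 = 0.1116 mg/L
Convert: 0.1116 mg/L × 1000 = 111.6 µg/L

112 µg/L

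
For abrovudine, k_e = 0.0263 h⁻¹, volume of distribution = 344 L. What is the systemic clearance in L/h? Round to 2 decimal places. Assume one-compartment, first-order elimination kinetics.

CL = k × Vd = 0.0263 × 344 = 9.047 L/h

9.05 L/h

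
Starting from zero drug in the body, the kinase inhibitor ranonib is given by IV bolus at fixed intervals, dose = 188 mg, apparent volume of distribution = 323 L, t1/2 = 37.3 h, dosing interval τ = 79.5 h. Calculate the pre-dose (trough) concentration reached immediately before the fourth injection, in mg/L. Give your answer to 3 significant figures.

C₀ per dose = Dose / Vd = 188 / 323 = 0.5820 mg/L
k = ln2 / t½ = 0.693147 / 37.3 = 0.01858 h⁻¹
Fraction remaining after one interval: r = e^(−kτ) = e^(−0.01858 × 79.5) = 0.2283
Before dose 4, 3 doses have been given (aged 1τ, 2τ, 3τ).
C_trough = C₀ × (r + r² + … + r^3) = C₀ × r(1−r^3)/(1−r)
        = 0.5820 × 0.2283 × (1 − 0.01190) / (1 − 0.2283) = 0.1701 mg/L

0.170 mg/L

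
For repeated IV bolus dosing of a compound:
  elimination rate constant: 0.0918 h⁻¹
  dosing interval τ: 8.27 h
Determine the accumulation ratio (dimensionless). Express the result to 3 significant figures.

e^(−kτ) = e^(−0.09180 × 8.27) = 0.4680
Accumulation ratio R = 1 / (1 − e^(−kτ)) = 1 / (1 − 0.4680) = 1.880

1.88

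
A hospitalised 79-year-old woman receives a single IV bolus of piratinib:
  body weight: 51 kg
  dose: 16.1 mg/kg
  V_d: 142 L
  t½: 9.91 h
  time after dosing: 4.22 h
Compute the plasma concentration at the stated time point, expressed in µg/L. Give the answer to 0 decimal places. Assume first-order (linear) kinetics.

Total dose = 16.1 × 51 = 821.1 mg
C₀ = Dose / Vd = 821.1 / 142 = 5.782 mg/L
k = ln2 / t½ = 0.693147 / 9.91 = 0.06994 h⁻¹
C = C₀ · e^(−k·t) = 5.782 × e^(−0.06994 × 4.22)
  = 5.782 × 0.7444 = 4.304 mg/L
Convert: 4.304 mg/L × 1000 = 4304 µg/L

4304 µg/L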